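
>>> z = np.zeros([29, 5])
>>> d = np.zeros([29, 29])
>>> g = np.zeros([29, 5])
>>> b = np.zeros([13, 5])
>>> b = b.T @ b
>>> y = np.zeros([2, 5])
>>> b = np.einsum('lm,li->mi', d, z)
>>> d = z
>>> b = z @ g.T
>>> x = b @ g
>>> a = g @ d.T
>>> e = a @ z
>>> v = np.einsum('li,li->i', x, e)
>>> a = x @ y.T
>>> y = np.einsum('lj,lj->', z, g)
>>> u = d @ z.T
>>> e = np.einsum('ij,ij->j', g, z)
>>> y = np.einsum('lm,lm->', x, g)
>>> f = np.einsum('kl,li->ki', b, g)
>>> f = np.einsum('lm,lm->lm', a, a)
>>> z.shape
(29, 5)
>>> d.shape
(29, 5)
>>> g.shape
(29, 5)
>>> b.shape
(29, 29)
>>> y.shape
()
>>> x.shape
(29, 5)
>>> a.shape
(29, 2)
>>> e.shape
(5,)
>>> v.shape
(5,)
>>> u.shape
(29, 29)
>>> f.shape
(29, 2)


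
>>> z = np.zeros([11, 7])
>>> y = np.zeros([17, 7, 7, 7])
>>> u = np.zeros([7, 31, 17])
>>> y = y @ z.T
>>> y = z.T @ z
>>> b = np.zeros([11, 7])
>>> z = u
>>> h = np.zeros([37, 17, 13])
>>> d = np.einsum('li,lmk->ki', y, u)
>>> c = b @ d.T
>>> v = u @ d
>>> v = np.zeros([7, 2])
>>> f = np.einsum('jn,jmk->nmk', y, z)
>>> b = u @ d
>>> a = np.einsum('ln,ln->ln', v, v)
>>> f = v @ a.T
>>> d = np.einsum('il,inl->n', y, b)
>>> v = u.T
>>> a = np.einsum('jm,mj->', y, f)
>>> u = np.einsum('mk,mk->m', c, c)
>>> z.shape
(7, 31, 17)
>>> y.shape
(7, 7)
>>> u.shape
(11,)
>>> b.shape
(7, 31, 7)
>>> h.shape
(37, 17, 13)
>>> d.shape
(31,)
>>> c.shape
(11, 17)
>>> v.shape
(17, 31, 7)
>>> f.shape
(7, 7)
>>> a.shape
()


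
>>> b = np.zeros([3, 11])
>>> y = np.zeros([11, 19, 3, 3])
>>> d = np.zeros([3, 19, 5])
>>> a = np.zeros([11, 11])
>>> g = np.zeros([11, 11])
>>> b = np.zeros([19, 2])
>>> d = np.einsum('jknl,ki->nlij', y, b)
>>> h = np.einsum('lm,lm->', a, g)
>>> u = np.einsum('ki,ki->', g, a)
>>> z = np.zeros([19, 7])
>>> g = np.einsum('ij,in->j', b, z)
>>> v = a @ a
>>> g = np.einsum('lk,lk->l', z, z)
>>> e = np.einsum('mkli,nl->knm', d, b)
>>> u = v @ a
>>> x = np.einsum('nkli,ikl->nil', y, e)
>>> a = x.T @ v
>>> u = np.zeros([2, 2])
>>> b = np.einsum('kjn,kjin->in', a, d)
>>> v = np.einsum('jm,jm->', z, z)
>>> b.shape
(2, 11)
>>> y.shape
(11, 19, 3, 3)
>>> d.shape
(3, 3, 2, 11)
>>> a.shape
(3, 3, 11)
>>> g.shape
(19,)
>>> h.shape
()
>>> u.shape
(2, 2)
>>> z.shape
(19, 7)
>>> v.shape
()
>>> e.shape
(3, 19, 3)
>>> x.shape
(11, 3, 3)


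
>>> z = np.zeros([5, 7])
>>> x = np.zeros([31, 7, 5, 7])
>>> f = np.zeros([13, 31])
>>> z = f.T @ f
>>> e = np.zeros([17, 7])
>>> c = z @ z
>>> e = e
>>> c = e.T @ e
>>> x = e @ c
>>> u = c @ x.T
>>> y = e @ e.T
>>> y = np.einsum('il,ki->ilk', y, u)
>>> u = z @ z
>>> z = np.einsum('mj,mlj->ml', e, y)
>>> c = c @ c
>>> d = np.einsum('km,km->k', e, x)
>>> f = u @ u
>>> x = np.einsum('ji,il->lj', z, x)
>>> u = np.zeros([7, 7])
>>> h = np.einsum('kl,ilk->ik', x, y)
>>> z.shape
(17, 17)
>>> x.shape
(7, 17)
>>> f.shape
(31, 31)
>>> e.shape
(17, 7)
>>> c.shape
(7, 7)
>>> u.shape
(7, 7)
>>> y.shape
(17, 17, 7)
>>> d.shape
(17,)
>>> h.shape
(17, 7)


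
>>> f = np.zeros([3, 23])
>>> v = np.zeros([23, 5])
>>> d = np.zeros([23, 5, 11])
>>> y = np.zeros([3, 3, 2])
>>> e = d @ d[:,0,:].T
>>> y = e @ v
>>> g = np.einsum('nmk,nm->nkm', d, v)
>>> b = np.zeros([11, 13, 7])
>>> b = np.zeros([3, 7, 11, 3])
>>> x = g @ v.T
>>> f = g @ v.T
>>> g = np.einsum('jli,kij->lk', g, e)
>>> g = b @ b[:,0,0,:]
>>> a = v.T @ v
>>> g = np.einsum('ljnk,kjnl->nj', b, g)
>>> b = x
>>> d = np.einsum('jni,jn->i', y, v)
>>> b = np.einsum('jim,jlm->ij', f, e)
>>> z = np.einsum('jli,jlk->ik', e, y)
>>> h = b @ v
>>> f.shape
(23, 11, 23)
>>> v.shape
(23, 5)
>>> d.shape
(5,)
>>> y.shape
(23, 5, 5)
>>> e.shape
(23, 5, 23)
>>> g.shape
(11, 7)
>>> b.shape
(11, 23)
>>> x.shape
(23, 11, 23)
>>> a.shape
(5, 5)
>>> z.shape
(23, 5)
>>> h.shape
(11, 5)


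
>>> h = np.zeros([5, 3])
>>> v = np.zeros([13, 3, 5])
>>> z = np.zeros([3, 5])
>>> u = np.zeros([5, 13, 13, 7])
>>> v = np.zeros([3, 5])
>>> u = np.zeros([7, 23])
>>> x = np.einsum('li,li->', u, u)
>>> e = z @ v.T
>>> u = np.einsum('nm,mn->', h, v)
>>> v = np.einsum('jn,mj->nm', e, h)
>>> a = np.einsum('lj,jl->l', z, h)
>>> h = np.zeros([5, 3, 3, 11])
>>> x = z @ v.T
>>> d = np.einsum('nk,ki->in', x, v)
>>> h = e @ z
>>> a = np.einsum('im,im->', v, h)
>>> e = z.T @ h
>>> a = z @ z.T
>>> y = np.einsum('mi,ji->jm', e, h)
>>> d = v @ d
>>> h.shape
(3, 5)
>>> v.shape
(3, 5)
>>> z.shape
(3, 5)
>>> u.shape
()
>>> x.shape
(3, 3)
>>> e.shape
(5, 5)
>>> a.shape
(3, 3)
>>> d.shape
(3, 3)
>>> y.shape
(3, 5)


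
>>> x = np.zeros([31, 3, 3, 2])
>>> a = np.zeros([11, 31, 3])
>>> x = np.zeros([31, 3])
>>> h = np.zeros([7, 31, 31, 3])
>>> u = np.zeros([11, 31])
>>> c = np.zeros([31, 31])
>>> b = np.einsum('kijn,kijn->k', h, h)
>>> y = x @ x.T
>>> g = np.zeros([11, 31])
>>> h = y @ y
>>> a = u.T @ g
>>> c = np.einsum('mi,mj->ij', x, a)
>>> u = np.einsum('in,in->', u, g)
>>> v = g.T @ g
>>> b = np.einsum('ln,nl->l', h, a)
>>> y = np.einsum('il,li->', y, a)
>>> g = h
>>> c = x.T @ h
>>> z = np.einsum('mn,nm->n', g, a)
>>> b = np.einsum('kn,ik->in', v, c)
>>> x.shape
(31, 3)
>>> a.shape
(31, 31)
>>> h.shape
(31, 31)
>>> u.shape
()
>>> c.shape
(3, 31)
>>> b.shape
(3, 31)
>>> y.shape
()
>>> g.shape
(31, 31)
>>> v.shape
(31, 31)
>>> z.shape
(31,)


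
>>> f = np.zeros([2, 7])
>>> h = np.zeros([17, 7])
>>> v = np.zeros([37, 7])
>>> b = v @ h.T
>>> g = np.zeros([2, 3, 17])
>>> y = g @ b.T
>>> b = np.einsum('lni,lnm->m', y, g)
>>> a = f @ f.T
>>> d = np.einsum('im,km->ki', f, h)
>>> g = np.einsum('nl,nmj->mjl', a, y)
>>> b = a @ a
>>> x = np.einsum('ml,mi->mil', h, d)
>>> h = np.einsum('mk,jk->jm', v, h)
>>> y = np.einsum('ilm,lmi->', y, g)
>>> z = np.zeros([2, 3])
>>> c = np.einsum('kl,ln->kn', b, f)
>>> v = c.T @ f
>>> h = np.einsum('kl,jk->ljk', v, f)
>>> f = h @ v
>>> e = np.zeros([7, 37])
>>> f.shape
(7, 2, 7)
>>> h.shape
(7, 2, 7)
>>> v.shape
(7, 7)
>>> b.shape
(2, 2)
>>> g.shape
(3, 37, 2)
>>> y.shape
()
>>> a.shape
(2, 2)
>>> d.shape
(17, 2)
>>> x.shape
(17, 2, 7)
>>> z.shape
(2, 3)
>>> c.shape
(2, 7)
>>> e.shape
(7, 37)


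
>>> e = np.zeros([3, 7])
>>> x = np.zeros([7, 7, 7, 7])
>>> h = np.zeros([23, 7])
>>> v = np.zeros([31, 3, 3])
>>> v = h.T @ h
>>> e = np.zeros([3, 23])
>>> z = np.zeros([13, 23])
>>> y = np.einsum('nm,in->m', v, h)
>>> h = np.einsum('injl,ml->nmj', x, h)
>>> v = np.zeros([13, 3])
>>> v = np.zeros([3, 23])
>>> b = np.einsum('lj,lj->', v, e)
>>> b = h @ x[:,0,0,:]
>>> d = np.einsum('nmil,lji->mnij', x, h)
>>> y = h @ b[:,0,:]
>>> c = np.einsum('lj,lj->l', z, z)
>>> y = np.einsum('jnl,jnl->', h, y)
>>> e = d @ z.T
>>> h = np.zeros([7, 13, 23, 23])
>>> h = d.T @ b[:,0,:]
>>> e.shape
(7, 7, 7, 13)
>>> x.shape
(7, 7, 7, 7)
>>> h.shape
(23, 7, 7, 7)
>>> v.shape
(3, 23)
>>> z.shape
(13, 23)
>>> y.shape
()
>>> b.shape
(7, 23, 7)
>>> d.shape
(7, 7, 7, 23)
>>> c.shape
(13,)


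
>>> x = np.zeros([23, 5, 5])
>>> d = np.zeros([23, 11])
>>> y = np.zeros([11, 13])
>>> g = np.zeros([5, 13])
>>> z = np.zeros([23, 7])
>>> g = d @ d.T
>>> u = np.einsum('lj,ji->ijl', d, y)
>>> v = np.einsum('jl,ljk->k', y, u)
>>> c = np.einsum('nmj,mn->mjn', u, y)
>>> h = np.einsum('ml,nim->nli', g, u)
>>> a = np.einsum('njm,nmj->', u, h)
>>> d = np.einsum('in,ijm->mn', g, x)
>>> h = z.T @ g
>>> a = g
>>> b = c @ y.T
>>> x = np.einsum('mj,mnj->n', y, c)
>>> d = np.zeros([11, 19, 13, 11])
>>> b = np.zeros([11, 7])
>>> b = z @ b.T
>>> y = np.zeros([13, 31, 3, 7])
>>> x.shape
(23,)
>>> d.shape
(11, 19, 13, 11)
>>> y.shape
(13, 31, 3, 7)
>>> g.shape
(23, 23)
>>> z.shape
(23, 7)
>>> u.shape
(13, 11, 23)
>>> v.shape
(23,)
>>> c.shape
(11, 23, 13)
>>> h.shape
(7, 23)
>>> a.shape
(23, 23)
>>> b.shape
(23, 11)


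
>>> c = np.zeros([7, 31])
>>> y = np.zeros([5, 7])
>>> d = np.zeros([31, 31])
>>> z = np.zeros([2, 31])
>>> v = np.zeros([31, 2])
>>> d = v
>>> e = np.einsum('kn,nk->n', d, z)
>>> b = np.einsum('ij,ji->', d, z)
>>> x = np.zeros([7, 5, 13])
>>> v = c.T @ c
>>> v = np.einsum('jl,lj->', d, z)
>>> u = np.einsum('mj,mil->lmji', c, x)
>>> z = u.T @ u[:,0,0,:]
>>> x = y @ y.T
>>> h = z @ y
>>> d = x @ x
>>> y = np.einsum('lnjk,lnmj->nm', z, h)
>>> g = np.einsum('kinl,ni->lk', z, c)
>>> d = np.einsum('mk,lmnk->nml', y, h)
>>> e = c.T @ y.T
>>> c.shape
(7, 31)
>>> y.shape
(31, 7)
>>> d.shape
(7, 31, 5)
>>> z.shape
(5, 31, 7, 5)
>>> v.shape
()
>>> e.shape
(31, 31)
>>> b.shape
()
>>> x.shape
(5, 5)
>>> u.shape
(13, 7, 31, 5)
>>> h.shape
(5, 31, 7, 7)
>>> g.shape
(5, 5)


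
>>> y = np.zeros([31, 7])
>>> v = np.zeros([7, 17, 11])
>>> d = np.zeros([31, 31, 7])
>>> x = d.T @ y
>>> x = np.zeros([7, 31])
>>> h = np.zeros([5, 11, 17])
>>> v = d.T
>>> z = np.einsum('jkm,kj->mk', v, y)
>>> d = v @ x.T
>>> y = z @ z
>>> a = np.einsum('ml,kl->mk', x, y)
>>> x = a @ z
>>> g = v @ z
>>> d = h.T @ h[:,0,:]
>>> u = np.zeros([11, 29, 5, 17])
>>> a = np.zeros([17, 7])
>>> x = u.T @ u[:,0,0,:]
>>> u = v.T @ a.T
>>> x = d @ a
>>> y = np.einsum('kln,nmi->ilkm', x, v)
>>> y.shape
(31, 11, 17, 31)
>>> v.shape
(7, 31, 31)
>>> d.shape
(17, 11, 17)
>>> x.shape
(17, 11, 7)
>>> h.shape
(5, 11, 17)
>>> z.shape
(31, 31)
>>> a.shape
(17, 7)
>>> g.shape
(7, 31, 31)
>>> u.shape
(31, 31, 17)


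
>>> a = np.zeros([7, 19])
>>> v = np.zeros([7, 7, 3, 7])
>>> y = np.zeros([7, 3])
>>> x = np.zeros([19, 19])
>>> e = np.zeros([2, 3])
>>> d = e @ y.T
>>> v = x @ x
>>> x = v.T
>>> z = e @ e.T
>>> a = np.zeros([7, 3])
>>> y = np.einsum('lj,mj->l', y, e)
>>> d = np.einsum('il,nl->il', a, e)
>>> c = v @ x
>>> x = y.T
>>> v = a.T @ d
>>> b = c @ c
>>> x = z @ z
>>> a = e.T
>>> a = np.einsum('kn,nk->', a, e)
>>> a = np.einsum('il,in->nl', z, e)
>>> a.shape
(3, 2)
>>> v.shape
(3, 3)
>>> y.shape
(7,)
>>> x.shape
(2, 2)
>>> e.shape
(2, 3)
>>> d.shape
(7, 3)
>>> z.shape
(2, 2)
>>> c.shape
(19, 19)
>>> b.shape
(19, 19)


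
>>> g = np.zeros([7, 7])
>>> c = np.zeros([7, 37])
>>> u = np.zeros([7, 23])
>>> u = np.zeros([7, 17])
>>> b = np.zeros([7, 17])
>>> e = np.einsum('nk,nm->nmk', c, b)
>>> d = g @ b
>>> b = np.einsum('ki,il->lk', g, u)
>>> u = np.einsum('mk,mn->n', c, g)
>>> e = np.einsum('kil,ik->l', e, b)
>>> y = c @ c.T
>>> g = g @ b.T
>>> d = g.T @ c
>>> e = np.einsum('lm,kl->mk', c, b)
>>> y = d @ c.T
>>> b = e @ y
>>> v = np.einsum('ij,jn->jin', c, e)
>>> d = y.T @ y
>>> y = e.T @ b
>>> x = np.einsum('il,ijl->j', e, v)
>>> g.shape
(7, 17)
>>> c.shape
(7, 37)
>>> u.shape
(7,)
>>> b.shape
(37, 7)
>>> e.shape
(37, 17)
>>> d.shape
(7, 7)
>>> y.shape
(17, 7)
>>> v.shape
(37, 7, 17)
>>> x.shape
(7,)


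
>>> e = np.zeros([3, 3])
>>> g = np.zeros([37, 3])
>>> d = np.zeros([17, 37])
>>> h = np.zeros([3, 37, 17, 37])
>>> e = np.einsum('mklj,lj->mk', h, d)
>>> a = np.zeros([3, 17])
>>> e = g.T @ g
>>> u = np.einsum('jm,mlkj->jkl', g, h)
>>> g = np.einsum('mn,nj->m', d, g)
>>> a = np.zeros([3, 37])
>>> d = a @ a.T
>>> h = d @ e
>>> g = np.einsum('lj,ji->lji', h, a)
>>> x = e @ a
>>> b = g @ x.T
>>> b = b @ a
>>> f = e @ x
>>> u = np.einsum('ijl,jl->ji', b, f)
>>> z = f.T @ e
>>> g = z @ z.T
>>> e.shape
(3, 3)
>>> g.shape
(37, 37)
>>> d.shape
(3, 3)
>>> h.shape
(3, 3)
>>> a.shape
(3, 37)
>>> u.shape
(3, 3)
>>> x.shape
(3, 37)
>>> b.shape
(3, 3, 37)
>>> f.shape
(3, 37)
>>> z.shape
(37, 3)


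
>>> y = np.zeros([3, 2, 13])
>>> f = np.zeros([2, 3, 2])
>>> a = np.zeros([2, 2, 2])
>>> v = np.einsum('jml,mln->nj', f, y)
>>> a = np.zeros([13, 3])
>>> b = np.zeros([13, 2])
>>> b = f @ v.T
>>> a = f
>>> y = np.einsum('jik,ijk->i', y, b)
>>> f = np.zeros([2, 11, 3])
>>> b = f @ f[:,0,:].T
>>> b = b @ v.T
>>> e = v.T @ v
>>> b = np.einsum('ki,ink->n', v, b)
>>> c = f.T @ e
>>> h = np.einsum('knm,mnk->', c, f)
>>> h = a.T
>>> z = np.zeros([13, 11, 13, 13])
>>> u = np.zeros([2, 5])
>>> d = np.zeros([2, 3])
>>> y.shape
(2,)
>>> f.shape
(2, 11, 3)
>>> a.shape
(2, 3, 2)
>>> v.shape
(13, 2)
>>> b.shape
(11,)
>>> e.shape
(2, 2)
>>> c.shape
(3, 11, 2)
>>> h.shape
(2, 3, 2)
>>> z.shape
(13, 11, 13, 13)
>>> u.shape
(2, 5)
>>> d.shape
(2, 3)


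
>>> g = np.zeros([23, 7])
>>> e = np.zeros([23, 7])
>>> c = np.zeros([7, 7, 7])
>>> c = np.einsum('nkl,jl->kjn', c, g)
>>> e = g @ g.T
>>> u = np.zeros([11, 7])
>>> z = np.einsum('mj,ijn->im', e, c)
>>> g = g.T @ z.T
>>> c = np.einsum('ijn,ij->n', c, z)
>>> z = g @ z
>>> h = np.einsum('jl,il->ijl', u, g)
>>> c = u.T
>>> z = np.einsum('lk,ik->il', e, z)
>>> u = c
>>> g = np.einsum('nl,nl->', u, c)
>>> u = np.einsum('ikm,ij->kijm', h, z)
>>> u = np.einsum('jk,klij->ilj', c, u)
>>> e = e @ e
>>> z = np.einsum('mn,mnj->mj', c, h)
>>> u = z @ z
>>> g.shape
()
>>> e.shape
(23, 23)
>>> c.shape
(7, 11)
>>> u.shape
(7, 7)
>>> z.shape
(7, 7)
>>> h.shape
(7, 11, 7)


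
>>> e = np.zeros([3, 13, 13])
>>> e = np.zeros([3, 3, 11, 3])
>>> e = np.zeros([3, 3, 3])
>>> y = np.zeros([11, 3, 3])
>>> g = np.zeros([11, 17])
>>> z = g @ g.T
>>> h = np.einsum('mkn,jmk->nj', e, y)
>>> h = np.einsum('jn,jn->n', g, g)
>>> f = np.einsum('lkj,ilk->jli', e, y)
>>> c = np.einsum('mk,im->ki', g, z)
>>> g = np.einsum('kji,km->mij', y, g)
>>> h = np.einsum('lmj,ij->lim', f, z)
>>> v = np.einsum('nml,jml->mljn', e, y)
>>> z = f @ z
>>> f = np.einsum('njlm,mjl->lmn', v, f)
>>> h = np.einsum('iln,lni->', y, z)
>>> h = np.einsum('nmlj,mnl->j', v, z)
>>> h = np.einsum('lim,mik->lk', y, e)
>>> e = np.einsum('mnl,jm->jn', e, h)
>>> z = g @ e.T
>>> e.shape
(11, 3)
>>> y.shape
(11, 3, 3)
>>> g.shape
(17, 3, 3)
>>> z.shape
(17, 3, 11)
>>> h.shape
(11, 3)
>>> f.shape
(11, 3, 3)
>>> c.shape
(17, 11)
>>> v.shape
(3, 3, 11, 3)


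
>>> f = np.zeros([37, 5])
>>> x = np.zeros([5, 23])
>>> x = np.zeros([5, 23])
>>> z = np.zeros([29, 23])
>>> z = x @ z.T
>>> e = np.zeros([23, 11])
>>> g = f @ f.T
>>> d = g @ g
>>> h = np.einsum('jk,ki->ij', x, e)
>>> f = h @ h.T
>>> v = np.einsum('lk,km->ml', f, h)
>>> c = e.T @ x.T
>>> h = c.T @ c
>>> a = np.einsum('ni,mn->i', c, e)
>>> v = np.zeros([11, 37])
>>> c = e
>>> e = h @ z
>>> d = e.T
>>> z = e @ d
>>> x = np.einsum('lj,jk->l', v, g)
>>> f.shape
(11, 11)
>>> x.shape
(11,)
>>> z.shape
(5, 5)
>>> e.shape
(5, 29)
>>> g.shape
(37, 37)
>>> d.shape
(29, 5)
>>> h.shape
(5, 5)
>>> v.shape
(11, 37)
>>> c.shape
(23, 11)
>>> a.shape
(5,)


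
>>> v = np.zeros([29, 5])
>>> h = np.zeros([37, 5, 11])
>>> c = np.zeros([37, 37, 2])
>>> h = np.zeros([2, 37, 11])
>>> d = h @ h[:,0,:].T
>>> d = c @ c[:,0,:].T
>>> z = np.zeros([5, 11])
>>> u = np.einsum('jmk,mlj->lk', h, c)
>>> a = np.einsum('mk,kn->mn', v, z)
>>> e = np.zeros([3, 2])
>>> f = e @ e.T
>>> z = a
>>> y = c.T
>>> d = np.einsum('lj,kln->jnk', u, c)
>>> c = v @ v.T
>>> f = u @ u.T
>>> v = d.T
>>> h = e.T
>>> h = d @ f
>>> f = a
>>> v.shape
(37, 2, 11)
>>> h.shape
(11, 2, 37)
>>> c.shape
(29, 29)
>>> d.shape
(11, 2, 37)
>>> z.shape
(29, 11)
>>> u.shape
(37, 11)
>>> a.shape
(29, 11)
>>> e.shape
(3, 2)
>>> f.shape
(29, 11)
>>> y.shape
(2, 37, 37)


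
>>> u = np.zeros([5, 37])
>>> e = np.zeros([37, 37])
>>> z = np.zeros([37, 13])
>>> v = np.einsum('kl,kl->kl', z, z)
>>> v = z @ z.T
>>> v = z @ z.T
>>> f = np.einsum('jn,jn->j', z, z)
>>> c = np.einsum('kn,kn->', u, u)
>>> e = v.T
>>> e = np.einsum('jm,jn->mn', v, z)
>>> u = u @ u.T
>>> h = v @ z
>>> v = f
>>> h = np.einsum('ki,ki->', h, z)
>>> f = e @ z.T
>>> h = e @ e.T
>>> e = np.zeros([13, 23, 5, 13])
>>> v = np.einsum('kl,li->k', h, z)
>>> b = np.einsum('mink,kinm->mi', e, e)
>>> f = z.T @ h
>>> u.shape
(5, 5)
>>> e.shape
(13, 23, 5, 13)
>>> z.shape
(37, 13)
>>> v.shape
(37,)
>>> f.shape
(13, 37)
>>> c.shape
()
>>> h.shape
(37, 37)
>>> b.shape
(13, 23)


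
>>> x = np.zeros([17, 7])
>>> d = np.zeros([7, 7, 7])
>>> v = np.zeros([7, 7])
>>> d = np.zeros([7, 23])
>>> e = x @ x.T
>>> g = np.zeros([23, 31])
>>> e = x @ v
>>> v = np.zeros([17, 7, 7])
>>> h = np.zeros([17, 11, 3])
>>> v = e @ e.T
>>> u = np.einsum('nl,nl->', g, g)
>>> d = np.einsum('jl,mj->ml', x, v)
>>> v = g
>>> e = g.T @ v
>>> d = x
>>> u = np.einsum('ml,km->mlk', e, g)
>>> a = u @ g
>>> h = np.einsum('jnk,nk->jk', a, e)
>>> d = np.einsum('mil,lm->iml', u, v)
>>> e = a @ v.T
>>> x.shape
(17, 7)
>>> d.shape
(31, 31, 23)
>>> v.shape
(23, 31)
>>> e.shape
(31, 31, 23)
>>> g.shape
(23, 31)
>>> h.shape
(31, 31)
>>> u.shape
(31, 31, 23)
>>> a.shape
(31, 31, 31)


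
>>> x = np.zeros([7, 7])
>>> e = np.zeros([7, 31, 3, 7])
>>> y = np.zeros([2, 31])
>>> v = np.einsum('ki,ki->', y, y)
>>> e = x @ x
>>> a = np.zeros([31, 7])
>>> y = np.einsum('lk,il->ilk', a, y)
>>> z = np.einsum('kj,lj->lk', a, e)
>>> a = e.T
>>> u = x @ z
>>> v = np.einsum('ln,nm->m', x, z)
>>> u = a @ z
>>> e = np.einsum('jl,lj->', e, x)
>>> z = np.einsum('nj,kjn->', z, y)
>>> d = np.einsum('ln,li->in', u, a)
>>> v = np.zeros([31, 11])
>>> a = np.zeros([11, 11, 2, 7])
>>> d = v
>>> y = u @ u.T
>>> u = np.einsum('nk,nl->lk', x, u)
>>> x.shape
(7, 7)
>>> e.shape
()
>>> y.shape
(7, 7)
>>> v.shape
(31, 11)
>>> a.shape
(11, 11, 2, 7)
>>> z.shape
()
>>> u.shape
(31, 7)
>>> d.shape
(31, 11)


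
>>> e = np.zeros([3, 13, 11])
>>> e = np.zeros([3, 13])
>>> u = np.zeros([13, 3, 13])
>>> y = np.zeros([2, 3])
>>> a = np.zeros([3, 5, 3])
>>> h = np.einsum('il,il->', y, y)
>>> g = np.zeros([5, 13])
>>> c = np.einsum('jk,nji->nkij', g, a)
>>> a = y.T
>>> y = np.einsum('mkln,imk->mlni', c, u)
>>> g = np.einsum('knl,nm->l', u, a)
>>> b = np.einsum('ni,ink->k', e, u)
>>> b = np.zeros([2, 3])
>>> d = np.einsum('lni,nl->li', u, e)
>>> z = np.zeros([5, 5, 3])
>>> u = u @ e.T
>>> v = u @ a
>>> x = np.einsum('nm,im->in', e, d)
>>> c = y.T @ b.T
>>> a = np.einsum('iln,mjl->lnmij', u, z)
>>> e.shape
(3, 13)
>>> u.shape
(13, 3, 3)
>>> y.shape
(3, 3, 5, 13)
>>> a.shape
(3, 3, 5, 13, 5)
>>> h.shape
()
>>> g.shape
(13,)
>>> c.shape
(13, 5, 3, 2)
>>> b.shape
(2, 3)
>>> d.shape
(13, 13)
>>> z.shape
(5, 5, 3)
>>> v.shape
(13, 3, 2)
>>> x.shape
(13, 3)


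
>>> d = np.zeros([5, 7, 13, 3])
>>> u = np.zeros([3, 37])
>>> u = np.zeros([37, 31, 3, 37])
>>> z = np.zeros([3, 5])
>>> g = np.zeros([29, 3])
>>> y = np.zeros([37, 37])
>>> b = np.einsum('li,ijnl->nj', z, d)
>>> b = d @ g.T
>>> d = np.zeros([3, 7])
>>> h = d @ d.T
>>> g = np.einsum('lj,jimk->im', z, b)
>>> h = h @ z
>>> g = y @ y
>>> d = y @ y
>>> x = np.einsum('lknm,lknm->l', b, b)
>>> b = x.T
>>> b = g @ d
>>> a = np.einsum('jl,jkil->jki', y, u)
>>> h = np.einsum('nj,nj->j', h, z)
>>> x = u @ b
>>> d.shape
(37, 37)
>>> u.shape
(37, 31, 3, 37)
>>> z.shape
(3, 5)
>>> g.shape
(37, 37)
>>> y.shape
(37, 37)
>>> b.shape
(37, 37)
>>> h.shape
(5,)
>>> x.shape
(37, 31, 3, 37)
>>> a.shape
(37, 31, 3)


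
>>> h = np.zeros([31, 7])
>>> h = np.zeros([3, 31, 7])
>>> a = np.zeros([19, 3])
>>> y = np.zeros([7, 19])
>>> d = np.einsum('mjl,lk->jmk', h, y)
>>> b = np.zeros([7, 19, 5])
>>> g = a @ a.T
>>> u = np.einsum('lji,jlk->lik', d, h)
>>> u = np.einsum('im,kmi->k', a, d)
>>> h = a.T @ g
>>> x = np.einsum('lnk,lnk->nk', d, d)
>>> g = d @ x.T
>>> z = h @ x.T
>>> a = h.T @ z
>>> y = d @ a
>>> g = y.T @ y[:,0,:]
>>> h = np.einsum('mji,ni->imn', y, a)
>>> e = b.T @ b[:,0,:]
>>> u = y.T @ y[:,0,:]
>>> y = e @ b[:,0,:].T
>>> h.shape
(3, 31, 19)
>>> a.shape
(19, 3)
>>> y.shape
(5, 19, 7)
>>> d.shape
(31, 3, 19)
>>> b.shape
(7, 19, 5)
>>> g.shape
(3, 3, 3)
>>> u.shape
(3, 3, 3)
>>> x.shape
(3, 19)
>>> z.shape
(3, 3)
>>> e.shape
(5, 19, 5)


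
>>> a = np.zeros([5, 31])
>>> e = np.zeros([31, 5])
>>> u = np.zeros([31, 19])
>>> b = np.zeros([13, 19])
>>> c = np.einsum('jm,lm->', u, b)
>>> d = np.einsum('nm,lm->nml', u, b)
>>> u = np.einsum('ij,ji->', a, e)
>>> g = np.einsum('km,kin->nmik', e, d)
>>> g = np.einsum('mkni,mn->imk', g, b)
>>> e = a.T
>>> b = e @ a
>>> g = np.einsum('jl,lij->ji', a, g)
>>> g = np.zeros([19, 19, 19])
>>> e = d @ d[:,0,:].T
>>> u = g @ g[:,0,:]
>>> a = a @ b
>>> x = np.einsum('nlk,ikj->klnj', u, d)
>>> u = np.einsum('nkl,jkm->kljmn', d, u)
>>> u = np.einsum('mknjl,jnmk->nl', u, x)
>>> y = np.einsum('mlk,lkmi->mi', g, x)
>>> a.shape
(5, 31)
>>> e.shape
(31, 19, 31)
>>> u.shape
(19, 31)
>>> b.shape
(31, 31)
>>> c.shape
()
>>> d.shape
(31, 19, 13)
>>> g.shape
(19, 19, 19)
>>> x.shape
(19, 19, 19, 13)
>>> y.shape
(19, 13)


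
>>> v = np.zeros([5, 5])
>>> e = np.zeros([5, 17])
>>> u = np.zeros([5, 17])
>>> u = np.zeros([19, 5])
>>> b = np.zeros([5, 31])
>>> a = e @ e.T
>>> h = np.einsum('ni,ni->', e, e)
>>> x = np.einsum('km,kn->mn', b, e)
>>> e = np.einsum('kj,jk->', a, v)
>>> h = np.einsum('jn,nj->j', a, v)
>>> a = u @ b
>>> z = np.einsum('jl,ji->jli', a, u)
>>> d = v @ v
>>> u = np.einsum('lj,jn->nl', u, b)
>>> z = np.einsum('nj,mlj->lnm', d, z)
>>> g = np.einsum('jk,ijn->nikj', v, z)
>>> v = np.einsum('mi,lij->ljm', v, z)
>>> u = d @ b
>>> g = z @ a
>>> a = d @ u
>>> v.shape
(31, 19, 5)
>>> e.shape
()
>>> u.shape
(5, 31)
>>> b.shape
(5, 31)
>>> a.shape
(5, 31)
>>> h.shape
(5,)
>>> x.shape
(31, 17)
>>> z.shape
(31, 5, 19)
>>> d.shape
(5, 5)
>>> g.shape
(31, 5, 31)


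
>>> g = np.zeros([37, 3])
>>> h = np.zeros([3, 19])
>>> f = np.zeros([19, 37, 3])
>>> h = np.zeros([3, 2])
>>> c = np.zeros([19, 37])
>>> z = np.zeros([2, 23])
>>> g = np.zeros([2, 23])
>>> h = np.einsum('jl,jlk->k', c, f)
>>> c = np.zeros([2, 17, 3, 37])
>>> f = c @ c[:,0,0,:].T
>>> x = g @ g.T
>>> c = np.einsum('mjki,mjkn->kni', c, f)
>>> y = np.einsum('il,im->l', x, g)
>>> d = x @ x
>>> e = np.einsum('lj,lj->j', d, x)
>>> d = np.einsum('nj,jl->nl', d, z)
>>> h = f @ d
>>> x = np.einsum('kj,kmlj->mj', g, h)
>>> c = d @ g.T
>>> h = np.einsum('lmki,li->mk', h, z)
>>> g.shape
(2, 23)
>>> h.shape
(17, 3)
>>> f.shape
(2, 17, 3, 2)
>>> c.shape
(2, 2)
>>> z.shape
(2, 23)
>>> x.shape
(17, 23)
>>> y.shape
(2,)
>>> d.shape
(2, 23)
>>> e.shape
(2,)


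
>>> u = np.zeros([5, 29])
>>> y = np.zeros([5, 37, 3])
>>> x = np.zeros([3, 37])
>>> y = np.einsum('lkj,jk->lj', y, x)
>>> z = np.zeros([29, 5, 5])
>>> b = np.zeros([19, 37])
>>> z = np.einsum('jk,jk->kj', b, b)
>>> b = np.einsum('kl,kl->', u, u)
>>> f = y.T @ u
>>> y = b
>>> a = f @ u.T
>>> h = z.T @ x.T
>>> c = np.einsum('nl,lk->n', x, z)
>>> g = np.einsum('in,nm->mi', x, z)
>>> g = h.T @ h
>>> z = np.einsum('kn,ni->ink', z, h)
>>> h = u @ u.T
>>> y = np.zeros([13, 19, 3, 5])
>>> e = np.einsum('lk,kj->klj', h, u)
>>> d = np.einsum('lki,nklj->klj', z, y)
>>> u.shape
(5, 29)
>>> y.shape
(13, 19, 3, 5)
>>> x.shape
(3, 37)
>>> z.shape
(3, 19, 37)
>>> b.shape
()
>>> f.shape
(3, 29)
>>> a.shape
(3, 5)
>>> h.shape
(5, 5)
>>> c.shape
(3,)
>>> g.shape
(3, 3)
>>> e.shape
(5, 5, 29)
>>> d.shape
(19, 3, 5)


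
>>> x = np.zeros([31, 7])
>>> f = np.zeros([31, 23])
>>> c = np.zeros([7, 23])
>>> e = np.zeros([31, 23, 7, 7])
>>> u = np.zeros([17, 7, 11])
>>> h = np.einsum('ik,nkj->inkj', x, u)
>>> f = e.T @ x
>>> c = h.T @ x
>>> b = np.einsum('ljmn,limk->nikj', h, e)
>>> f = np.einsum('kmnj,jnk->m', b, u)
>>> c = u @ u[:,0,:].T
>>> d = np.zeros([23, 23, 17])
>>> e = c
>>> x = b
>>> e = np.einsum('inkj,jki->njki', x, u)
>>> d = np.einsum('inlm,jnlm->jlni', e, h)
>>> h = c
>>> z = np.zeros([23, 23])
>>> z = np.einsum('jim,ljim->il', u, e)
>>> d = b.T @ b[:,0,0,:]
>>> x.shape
(11, 23, 7, 17)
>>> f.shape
(23,)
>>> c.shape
(17, 7, 17)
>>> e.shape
(23, 17, 7, 11)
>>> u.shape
(17, 7, 11)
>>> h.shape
(17, 7, 17)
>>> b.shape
(11, 23, 7, 17)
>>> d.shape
(17, 7, 23, 17)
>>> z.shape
(7, 23)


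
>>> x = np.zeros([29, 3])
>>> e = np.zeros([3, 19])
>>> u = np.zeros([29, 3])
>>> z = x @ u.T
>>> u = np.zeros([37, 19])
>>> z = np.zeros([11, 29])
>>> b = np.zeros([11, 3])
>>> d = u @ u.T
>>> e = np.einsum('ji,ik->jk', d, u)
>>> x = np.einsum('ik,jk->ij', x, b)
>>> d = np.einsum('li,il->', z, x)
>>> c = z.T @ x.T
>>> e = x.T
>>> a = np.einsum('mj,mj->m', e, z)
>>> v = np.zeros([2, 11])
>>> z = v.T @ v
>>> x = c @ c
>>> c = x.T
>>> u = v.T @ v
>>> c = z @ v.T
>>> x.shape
(29, 29)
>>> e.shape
(11, 29)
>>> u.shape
(11, 11)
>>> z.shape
(11, 11)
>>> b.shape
(11, 3)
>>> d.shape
()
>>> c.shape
(11, 2)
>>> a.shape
(11,)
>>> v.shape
(2, 11)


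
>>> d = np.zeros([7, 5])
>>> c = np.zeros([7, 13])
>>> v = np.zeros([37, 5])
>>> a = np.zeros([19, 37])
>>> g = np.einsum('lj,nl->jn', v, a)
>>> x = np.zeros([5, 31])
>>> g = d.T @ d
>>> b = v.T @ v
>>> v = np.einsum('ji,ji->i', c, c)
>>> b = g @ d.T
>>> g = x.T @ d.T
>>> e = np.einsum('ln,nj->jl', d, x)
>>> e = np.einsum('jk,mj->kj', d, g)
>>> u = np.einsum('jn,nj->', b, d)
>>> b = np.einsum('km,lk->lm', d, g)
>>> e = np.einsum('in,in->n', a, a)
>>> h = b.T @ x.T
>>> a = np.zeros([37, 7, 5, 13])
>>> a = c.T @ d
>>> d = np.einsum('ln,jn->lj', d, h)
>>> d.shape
(7, 5)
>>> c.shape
(7, 13)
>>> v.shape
(13,)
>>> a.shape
(13, 5)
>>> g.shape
(31, 7)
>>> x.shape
(5, 31)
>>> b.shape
(31, 5)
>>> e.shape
(37,)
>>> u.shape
()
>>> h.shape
(5, 5)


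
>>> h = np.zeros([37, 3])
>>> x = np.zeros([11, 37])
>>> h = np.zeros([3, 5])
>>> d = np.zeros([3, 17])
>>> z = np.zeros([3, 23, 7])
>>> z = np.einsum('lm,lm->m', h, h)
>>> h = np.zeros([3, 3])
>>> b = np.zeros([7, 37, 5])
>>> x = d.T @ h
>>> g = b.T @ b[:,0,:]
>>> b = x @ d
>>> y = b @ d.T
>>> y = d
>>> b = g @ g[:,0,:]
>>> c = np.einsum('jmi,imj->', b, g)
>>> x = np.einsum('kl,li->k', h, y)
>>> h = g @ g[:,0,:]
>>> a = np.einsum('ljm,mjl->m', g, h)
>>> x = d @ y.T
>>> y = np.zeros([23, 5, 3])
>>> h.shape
(5, 37, 5)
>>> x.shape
(3, 3)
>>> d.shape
(3, 17)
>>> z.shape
(5,)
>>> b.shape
(5, 37, 5)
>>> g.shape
(5, 37, 5)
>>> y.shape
(23, 5, 3)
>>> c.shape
()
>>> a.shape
(5,)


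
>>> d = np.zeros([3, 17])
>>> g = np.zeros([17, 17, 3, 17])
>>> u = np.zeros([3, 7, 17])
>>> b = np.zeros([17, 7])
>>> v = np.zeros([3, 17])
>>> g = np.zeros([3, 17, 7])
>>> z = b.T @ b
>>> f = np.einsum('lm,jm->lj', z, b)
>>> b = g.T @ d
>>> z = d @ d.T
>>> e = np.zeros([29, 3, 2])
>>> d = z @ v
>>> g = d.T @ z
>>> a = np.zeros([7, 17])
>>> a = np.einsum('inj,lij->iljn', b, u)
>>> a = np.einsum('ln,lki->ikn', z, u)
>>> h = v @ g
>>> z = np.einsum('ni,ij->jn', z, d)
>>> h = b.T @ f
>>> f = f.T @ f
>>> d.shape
(3, 17)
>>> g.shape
(17, 3)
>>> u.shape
(3, 7, 17)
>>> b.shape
(7, 17, 17)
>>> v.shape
(3, 17)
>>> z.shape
(17, 3)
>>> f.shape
(17, 17)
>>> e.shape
(29, 3, 2)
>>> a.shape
(17, 7, 3)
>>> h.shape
(17, 17, 17)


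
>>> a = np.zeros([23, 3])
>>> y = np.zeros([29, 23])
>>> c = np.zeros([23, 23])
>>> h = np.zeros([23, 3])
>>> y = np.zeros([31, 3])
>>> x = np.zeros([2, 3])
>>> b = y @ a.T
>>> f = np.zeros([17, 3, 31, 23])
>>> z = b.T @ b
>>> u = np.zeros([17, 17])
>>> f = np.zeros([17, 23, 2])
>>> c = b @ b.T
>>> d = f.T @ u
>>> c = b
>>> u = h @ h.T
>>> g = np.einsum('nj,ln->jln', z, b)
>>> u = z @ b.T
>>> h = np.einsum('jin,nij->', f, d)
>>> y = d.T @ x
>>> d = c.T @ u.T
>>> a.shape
(23, 3)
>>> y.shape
(17, 23, 3)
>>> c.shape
(31, 23)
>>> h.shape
()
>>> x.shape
(2, 3)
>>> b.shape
(31, 23)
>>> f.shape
(17, 23, 2)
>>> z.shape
(23, 23)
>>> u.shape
(23, 31)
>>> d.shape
(23, 23)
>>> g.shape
(23, 31, 23)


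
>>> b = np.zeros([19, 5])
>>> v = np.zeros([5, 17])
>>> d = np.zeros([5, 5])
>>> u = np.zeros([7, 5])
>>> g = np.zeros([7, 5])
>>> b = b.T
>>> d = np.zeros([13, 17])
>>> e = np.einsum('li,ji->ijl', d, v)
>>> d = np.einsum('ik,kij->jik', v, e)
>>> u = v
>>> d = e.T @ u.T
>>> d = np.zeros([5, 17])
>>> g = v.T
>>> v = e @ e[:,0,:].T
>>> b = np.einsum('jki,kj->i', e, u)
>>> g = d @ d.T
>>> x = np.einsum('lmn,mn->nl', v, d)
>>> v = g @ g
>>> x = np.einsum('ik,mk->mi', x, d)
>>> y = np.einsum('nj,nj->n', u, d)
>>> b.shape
(13,)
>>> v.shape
(5, 5)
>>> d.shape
(5, 17)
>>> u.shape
(5, 17)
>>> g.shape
(5, 5)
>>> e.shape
(17, 5, 13)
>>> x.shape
(5, 17)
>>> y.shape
(5,)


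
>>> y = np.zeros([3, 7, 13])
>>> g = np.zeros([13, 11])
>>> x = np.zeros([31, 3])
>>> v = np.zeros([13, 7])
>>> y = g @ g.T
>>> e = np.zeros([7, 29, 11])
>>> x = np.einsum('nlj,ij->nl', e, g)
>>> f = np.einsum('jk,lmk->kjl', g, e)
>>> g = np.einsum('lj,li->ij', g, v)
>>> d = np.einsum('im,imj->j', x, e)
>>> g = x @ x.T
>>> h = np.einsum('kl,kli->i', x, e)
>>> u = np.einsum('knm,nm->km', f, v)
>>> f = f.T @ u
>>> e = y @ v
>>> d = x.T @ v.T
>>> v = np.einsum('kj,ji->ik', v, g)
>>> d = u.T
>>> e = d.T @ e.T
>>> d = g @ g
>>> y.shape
(13, 13)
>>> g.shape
(7, 7)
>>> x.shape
(7, 29)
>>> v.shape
(7, 13)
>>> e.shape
(11, 13)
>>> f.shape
(7, 13, 7)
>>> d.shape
(7, 7)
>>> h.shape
(11,)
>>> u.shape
(11, 7)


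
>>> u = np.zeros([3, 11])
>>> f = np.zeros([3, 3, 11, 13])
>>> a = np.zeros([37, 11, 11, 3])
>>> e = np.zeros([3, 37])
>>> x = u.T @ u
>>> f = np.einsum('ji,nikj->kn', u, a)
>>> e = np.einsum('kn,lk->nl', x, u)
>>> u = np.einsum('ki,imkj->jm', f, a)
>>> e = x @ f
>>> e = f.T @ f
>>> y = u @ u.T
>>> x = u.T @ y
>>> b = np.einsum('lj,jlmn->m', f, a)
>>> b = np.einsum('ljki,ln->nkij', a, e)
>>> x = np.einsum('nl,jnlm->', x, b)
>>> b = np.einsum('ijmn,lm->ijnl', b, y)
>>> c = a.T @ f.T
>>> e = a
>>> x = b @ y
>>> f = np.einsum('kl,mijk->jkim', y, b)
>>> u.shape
(3, 11)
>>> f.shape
(11, 3, 11, 37)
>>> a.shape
(37, 11, 11, 3)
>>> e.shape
(37, 11, 11, 3)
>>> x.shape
(37, 11, 11, 3)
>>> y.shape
(3, 3)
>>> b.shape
(37, 11, 11, 3)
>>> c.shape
(3, 11, 11, 11)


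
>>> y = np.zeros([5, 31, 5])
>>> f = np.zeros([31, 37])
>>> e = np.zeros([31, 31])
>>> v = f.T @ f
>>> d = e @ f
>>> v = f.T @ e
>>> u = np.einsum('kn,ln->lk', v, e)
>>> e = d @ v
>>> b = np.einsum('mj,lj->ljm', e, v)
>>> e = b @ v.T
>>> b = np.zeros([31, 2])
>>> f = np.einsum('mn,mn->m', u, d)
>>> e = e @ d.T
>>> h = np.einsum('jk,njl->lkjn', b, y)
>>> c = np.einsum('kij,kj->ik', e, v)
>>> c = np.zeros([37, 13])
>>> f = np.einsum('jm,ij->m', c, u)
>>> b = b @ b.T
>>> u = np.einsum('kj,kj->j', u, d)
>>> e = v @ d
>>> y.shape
(5, 31, 5)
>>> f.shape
(13,)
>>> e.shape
(37, 37)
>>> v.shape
(37, 31)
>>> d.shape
(31, 37)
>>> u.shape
(37,)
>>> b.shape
(31, 31)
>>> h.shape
(5, 2, 31, 5)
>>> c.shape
(37, 13)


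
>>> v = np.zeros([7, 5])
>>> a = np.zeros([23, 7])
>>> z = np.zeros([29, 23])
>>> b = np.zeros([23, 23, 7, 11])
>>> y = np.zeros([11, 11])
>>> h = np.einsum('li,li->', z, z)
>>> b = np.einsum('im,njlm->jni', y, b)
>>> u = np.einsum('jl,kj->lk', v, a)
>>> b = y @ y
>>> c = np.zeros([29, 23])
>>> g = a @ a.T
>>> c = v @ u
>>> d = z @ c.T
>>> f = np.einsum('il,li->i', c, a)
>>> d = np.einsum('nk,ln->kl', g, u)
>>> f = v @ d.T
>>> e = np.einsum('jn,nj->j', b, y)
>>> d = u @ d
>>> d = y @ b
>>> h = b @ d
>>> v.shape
(7, 5)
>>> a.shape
(23, 7)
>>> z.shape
(29, 23)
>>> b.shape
(11, 11)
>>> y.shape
(11, 11)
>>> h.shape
(11, 11)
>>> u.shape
(5, 23)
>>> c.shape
(7, 23)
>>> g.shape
(23, 23)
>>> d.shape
(11, 11)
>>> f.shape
(7, 23)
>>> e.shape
(11,)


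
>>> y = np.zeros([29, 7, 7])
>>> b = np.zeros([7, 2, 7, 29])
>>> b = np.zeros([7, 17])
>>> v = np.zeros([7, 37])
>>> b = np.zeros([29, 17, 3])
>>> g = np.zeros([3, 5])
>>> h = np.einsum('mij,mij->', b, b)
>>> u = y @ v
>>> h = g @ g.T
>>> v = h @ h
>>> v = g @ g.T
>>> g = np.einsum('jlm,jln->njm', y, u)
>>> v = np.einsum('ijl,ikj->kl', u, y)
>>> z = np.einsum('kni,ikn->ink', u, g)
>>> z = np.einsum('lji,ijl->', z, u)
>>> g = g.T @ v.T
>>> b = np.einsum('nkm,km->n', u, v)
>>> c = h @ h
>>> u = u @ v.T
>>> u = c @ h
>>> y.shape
(29, 7, 7)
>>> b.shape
(29,)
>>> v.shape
(7, 37)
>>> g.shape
(7, 29, 7)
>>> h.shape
(3, 3)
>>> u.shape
(3, 3)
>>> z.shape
()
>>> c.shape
(3, 3)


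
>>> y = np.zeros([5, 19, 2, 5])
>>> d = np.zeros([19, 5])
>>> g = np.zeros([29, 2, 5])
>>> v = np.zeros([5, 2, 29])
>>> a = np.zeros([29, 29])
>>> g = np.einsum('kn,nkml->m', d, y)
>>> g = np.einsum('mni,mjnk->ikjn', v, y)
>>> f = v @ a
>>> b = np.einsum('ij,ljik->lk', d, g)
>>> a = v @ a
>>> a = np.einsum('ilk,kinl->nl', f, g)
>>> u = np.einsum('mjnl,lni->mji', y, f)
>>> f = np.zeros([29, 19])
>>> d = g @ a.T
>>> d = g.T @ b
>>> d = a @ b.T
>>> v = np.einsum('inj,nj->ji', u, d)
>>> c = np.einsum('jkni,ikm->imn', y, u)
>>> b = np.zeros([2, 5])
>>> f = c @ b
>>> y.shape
(5, 19, 2, 5)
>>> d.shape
(19, 29)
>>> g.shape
(29, 5, 19, 2)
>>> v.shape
(29, 5)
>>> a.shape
(19, 2)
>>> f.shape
(5, 29, 5)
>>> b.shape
(2, 5)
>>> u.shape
(5, 19, 29)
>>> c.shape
(5, 29, 2)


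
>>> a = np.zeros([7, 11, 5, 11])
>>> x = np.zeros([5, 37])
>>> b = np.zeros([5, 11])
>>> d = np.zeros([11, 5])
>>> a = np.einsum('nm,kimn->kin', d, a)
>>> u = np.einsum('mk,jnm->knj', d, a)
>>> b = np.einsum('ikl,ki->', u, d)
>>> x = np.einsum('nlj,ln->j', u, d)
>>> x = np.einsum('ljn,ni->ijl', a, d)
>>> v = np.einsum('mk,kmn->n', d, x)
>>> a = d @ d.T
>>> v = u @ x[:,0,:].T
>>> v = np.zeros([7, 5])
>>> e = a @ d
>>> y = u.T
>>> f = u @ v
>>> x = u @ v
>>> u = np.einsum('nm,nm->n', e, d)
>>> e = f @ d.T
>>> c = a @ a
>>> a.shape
(11, 11)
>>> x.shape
(5, 11, 5)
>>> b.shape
()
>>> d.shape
(11, 5)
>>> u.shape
(11,)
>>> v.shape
(7, 5)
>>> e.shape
(5, 11, 11)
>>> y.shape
(7, 11, 5)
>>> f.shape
(5, 11, 5)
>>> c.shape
(11, 11)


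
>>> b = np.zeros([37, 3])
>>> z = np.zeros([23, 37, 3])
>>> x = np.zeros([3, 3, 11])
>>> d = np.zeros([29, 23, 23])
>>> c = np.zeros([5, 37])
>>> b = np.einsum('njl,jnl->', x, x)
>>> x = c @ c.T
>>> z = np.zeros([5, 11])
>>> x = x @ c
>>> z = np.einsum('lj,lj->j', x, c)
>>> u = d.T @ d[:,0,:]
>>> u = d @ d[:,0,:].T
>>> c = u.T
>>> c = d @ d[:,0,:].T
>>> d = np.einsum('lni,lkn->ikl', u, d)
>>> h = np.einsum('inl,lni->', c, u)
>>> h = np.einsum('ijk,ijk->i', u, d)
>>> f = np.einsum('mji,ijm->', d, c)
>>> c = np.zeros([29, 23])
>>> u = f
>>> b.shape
()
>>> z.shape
(37,)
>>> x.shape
(5, 37)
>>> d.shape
(29, 23, 29)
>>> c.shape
(29, 23)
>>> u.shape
()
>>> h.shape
(29,)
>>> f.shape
()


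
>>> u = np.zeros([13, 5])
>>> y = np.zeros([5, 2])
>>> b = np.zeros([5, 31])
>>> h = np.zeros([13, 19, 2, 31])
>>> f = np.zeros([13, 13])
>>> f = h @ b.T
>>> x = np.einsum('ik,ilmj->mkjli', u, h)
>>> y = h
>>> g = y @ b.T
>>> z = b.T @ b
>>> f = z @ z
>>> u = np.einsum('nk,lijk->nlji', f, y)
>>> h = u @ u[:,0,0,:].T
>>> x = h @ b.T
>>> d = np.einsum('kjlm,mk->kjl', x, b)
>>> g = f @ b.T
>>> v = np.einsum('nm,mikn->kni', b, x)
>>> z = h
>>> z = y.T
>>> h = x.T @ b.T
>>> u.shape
(31, 13, 2, 19)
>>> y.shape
(13, 19, 2, 31)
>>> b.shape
(5, 31)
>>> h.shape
(5, 2, 13, 5)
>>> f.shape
(31, 31)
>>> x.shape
(31, 13, 2, 5)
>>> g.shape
(31, 5)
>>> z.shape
(31, 2, 19, 13)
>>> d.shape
(31, 13, 2)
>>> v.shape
(2, 5, 13)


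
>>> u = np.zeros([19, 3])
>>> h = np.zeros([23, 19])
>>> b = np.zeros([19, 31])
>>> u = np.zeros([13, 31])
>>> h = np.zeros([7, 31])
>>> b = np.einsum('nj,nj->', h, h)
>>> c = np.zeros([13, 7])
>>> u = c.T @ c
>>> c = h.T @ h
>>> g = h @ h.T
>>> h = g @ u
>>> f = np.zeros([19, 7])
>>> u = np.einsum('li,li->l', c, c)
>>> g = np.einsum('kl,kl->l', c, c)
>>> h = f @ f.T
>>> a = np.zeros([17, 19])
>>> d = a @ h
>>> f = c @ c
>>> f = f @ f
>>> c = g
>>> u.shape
(31,)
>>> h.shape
(19, 19)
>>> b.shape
()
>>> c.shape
(31,)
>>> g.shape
(31,)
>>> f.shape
(31, 31)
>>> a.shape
(17, 19)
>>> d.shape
(17, 19)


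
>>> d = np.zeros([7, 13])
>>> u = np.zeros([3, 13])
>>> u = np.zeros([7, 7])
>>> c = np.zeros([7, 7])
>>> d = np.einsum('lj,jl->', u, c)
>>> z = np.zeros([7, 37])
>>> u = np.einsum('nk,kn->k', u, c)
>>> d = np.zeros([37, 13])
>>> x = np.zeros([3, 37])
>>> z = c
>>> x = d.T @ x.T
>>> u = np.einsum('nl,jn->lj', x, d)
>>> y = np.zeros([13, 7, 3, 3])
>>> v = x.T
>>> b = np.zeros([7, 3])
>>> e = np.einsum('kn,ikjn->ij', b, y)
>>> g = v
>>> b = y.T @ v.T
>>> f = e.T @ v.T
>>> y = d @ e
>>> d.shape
(37, 13)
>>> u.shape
(3, 37)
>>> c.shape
(7, 7)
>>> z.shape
(7, 7)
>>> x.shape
(13, 3)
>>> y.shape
(37, 3)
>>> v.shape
(3, 13)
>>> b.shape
(3, 3, 7, 3)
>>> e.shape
(13, 3)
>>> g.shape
(3, 13)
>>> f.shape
(3, 3)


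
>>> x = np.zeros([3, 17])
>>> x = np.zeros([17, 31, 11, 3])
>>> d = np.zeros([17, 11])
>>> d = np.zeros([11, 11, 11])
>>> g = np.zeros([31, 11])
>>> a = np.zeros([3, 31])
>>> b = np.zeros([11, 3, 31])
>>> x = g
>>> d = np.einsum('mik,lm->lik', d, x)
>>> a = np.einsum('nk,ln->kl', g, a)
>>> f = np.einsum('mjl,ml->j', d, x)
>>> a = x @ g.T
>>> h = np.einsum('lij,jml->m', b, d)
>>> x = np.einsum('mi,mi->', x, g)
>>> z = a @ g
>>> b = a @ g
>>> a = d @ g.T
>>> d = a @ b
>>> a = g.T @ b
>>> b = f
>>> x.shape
()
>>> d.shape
(31, 11, 11)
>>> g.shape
(31, 11)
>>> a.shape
(11, 11)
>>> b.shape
(11,)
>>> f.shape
(11,)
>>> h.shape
(11,)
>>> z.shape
(31, 11)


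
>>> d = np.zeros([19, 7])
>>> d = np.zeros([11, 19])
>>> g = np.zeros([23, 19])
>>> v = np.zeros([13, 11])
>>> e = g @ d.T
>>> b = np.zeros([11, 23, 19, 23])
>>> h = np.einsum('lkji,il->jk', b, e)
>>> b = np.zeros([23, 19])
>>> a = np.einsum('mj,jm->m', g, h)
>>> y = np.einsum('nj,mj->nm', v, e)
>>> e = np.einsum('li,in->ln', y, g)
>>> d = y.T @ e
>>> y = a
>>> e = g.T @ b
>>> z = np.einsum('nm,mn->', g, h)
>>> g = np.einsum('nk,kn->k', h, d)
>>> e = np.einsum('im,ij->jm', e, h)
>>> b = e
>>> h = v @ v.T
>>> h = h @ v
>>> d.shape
(23, 19)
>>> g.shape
(23,)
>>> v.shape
(13, 11)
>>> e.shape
(23, 19)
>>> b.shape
(23, 19)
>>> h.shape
(13, 11)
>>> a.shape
(23,)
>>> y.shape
(23,)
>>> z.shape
()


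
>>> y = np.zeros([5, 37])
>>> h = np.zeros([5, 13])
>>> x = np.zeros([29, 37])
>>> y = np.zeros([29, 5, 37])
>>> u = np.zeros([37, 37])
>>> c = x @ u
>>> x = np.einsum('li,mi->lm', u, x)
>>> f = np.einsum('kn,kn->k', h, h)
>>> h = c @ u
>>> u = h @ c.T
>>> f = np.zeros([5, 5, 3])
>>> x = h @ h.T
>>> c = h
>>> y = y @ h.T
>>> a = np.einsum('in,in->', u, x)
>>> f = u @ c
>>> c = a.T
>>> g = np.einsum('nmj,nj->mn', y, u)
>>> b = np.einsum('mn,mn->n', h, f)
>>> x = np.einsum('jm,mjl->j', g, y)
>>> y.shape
(29, 5, 29)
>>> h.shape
(29, 37)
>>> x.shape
(5,)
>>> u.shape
(29, 29)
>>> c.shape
()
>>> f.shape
(29, 37)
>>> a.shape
()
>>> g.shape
(5, 29)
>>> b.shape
(37,)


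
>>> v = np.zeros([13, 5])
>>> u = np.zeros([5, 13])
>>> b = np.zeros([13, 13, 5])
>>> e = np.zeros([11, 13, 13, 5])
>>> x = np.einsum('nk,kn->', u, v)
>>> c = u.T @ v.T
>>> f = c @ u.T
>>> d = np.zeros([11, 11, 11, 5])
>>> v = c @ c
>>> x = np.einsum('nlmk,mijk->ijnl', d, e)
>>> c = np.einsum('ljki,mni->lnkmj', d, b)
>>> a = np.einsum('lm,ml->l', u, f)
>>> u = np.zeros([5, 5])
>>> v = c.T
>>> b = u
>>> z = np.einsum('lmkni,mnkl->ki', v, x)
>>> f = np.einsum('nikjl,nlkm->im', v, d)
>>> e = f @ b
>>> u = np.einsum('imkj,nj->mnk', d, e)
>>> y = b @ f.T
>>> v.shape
(11, 13, 11, 13, 11)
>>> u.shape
(11, 13, 11)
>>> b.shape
(5, 5)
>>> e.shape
(13, 5)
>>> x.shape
(13, 13, 11, 11)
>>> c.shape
(11, 13, 11, 13, 11)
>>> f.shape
(13, 5)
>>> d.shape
(11, 11, 11, 5)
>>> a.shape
(5,)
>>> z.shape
(11, 11)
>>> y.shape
(5, 13)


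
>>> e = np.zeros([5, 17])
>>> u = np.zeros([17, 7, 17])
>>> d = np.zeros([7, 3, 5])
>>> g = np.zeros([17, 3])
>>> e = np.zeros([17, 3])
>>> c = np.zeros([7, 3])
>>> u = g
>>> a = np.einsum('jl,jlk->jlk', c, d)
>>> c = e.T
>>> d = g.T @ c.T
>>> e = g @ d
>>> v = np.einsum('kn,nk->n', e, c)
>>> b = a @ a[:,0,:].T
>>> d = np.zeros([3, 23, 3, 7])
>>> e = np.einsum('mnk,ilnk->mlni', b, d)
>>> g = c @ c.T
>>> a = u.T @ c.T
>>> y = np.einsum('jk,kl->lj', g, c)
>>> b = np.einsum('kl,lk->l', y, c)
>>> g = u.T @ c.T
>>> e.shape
(7, 23, 3, 3)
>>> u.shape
(17, 3)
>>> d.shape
(3, 23, 3, 7)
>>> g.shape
(3, 3)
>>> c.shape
(3, 17)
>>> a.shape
(3, 3)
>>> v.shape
(3,)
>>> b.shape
(3,)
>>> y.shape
(17, 3)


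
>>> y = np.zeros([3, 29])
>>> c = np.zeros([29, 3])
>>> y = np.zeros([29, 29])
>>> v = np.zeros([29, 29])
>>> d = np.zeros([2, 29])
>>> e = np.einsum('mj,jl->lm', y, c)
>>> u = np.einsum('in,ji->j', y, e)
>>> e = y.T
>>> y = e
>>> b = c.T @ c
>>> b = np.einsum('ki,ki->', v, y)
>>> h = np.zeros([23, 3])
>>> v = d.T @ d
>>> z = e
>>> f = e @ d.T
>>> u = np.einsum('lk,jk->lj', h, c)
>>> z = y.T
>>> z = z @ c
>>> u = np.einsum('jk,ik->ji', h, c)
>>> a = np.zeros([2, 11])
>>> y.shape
(29, 29)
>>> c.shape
(29, 3)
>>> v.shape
(29, 29)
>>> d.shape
(2, 29)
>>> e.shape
(29, 29)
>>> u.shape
(23, 29)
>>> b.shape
()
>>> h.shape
(23, 3)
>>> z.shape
(29, 3)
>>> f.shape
(29, 2)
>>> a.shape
(2, 11)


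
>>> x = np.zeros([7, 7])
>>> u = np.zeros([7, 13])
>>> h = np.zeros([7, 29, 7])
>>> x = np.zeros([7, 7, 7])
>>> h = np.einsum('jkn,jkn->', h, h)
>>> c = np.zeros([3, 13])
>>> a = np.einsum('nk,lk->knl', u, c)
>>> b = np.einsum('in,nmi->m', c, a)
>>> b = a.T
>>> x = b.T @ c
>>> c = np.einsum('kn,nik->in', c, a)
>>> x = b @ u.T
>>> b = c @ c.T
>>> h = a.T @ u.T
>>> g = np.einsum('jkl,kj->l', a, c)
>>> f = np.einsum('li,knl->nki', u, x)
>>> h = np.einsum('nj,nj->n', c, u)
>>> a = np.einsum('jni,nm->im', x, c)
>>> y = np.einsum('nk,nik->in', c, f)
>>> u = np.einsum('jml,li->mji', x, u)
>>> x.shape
(3, 7, 7)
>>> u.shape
(7, 3, 13)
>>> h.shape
(7,)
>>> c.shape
(7, 13)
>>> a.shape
(7, 13)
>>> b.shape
(7, 7)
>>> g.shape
(3,)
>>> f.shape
(7, 3, 13)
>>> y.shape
(3, 7)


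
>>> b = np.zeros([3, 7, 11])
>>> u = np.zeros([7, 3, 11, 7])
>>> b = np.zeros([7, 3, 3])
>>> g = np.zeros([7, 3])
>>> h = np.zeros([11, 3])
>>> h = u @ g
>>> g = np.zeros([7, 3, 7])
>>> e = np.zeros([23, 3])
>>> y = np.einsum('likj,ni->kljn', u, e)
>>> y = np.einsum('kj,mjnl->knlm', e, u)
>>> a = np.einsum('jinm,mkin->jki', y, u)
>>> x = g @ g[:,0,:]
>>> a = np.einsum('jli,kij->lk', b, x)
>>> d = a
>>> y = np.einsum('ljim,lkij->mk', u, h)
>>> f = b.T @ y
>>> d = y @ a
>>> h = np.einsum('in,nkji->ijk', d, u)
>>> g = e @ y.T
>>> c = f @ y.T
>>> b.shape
(7, 3, 3)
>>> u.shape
(7, 3, 11, 7)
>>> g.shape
(23, 7)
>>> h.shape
(7, 11, 3)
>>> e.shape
(23, 3)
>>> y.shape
(7, 3)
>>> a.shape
(3, 7)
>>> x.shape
(7, 3, 7)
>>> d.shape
(7, 7)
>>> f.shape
(3, 3, 3)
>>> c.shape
(3, 3, 7)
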